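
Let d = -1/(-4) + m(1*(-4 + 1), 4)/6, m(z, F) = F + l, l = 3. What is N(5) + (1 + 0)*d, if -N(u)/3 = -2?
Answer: 89/12 ≈ 7.4167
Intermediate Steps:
N(u) = 6 (N(u) = -3*(-2) = 6)
m(z, F) = 3 + F (m(z, F) = F + 3 = 3 + F)
d = 17/12 (d = -1/(-4) + (3 + 4)/6 = -1*(-¼) + 7*(⅙) = ¼ + 7/6 = 17/12 ≈ 1.4167)
N(5) + (1 + 0)*d = 6 + (1 + 0)*(17/12) = 6 + 1*(17/12) = 6 + 17/12 = 89/12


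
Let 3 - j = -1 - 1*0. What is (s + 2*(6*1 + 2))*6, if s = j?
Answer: 120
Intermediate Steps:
j = 4 (j = 3 - (-1 - 1*0) = 3 - (-1 + 0) = 3 - 1*(-1) = 3 + 1 = 4)
s = 4
(s + 2*(6*1 + 2))*6 = (4 + 2*(6*1 + 2))*6 = (4 + 2*(6 + 2))*6 = (4 + 2*8)*6 = (4 + 16)*6 = 20*6 = 120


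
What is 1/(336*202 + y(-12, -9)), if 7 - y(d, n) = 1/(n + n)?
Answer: 18/1221823 ≈ 1.4732e-5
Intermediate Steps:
y(d, n) = 7 - 1/(2*n) (y(d, n) = 7 - 1/(n + n) = 7 - 1/(2*n))
1/(336*202 + y(-12, -9)) = 1/(336*202 + (7 - ½/(-9))) = 1/(67872 + (7 - ½*(-⅑))) = 1/(67872 + (7 + 1/18)) = 1/(67872 + 127/18) = 1/(1221823/18) = 18/1221823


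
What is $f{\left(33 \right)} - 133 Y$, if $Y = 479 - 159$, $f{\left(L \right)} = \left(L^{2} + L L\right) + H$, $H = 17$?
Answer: $-40365$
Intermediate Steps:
$f{\left(L \right)} = 17 + 2 L^{2}$ ($f{\left(L \right)} = \left(L^{2} + L L\right) + 17 = \left(L^{2} + L^{2}\right) + 17 = 2 L^{2} + 17 = 17 + 2 L^{2}$)
$Y = 320$ ($Y = 479 - 159 = 320$)
$f{\left(33 \right)} - 133 Y = \left(17 + 2 \cdot 33^{2}\right) - 42560 = \left(17 + 2 \cdot 1089\right) - 42560 = \left(17 + 2178\right) - 42560 = 2195 - 42560 = -40365$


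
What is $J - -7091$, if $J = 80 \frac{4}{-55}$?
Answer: $\frac{77937}{11} \approx 7085.2$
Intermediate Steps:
$J = - \frac{64}{11}$ ($J = 80 \cdot 4 \left(- \frac{1}{55}\right) = 80 \left(- \frac{4}{55}\right) = - \frac{64}{11} \approx -5.8182$)
$J - -7091 = - \frac{64}{11} - -7091 = - \frac{64}{11} + 7091 = \frac{77937}{11}$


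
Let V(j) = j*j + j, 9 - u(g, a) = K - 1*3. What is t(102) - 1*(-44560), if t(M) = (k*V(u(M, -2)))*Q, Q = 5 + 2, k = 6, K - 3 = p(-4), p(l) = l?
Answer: 52204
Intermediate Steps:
K = -1 (K = 3 - 4 = -1)
u(g, a) = 13 (u(g, a) = 9 - (-1 - 1*3) = 9 - (-1 - 3) = 9 - 1*(-4) = 9 + 4 = 13)
V(j) = j + j² (V(j) = j² + j = j + j²)
Q = 7
t(M) = 7644 (t(M) = (6*(13*(1 + 13)))*7 = (6*(13*14))*7 = (6*182)*7 = 1092*7 = 7644)
t(102) - 1*(-44560) = 7644 - 1*(-44560) = 7644 + 44560 = 52204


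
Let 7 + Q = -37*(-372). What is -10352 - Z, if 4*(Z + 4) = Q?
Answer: -55149/4 ≈ -13787.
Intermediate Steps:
Q = 13757 (Q = -7 - 37*(-372) = -7 + 13764 = 13757)
Z = 13741/4 (Z = -4 + (¼)*13757 = -4 + 13757/4 = 13741/4 ≈ 3435.3)
-10352 - Z = -10352 - 1*13741/4 = -10352 - 13741/4 = -55149/4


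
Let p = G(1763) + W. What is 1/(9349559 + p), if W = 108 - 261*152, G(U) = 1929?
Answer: 1/9311924 ≈ 1.0739e-7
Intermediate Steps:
W = -39564 (W = 108 - 39672 = -39564)
p = -37635 (p = 1929 - 39564 = -37635)
1/(9349559 + p) = 1/(9349559 - 37635) = 1/9311924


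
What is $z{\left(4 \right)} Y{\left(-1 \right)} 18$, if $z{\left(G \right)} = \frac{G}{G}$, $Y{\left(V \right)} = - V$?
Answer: $18$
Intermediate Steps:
$z{\left(G \right)} = 1$
$z{\left(4 \right)} Y{\left(-1 \right)} 18 = 1 \left(\left(-1\right) \left(-1\right)\right) 18 = 1 \cdot 1 \cdot 18 = 1 \cdot 18 = 18$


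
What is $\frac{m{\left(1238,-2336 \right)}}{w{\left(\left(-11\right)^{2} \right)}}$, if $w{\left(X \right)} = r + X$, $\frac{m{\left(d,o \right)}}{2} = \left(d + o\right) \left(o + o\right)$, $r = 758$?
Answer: $\frac{3419904}{293} \approx 11672.0$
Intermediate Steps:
$m{\left(d,o \right)} = 4 o \left(d + o\right)$ ($m{\left(d,o \right)} = 2 \left(d + o\right) \left(o + o\right) = 2 \left(d + o\right) 2 o = 2 \cdot 2 o \left(d + o\right) = 4 o \left(d + o\right)$)
$w{\left(X \right)} = 758 + X$
$\frac{m{\left(1238,-2336 \right)}}{w{\left(\left(-11\right)^{2} \right)}} = \frac{4 \left(-2336\right) \left(1238 - 2336\right)}{758 + \left(-11\right)^{2}} = \frac{4 \left(-2336\right) \left(-1098\right)}{758 + 121} = \frac{10259712}{879} = 10259712 \cdot \frac{1}{879} = \frac{3419904}{293}$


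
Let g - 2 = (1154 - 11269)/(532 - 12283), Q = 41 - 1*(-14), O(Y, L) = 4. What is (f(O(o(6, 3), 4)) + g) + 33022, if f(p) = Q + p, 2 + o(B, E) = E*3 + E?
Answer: 388768448/11751 ≈ 33084.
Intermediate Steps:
o(B, E) = -2 + 4*E (o(B, E) = -2 + (E*3 + E) = -2 + (3*E + E) = -2 + 4*E)
Q = 55 (Q = 41 + 14 = 55)
g = 33617/11751 (g = 2 + (1154 - 11269)/(532 - 12283) = 2 - 10115/(-11751) = 2 - 10115*(-1/11751) = 2 + 10115/11751 = 33617/11751 ≈ 2.8608)
f(p) = 55 + p
(f(O(o(6, 3), 4)) + g) + 33022 = ((55 + 4) + 33617/11751) + 33022 = (59 + 33617/11751) + 33022 = 726926/11751 + 33022 = 388768448/11751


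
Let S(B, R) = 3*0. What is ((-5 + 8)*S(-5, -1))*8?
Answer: 0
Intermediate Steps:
S(B, R) = 0
((-5 + 8)*S(-5, -1))*8 = ((-5 + 8)*0)*8 = (3*0)*8 = 0*8 = 0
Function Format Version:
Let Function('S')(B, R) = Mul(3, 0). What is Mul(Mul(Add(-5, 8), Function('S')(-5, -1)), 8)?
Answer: 0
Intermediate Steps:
Function('S')(B, R) = 0
Mul(Mul(Add(-5, 8), Function('S')(-5, -1)), 8) = Mul(Mul(Add(-5, 8), 0), 8) = Mul(Mul(3, 0), 8) = Mul(0, 8) = 0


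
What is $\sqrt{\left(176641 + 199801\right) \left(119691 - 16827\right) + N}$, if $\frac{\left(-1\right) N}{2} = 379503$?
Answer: $\sqrt{38721570882} \approx 1.9678 \cdot 10^{5}$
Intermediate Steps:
$N = -759006$ ($N = \left(-2\right) 379503 = -759006$)
$\sqrt{\left(176641 + 199801\right) \left(119691 - 16827\right) + N} = \sqrt{\left(176641 + 199801\right) \left(119691 - 16827\right) - 759006} = \sqrt{376442 \cdot 102864 - 759006} = \sqrt{38722329888 - 759006} = \sqrt{38721570882}$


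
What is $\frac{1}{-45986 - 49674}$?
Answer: $- \frac{1}{95660} \approx -1.0454 \cdot 10^{-5}$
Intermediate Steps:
$\frac{1}{-45986 - 49674} = \frac{1}{-95660} = - \frac{1}{95660}$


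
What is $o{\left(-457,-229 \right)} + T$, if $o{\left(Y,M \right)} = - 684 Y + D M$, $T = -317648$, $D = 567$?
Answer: $-134903$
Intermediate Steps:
$o{\left(Y,M \right)} = - 684 Y + 567 M$
$o{\left(-457,-229 \right)} + T = \left(\left(-684\right) \left(-457\right) + 567 \left(-229\right)\right) - 317648 = \left(312588 - 129843\right) - 317648 = 182745 - 317648 = -134903$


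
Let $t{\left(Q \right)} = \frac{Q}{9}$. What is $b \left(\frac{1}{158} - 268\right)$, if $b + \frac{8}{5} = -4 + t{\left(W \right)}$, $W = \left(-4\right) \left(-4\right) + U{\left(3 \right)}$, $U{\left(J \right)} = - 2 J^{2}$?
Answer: $\frac{5546933}{3555} \approx 1560.3$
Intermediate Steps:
$W = -2$ ($W = \left(-4\right) \left(-4\right) - 2 \cdot 3^{2} = 16 - 18 = -2$)
$t{\left(Q \right)} = \frac{Q}{9}$ ($t{\left(Q \right)} = Q \frac{1}{9} = \frac{Q}{9}$)
$b = - \frac{262}{45}$ ($b = - \frac{8}{5} + \left(-4 + \frac{1}{9} \left(-2\right)\right) = - \frac{8}{5} - \frac{38}{9} = - \frac{262}{45} \approx -5.8222$)
$b \left(\frac{1}{158} - 268\right) = - \frac{262 \left(\frac{1}{158} - 268\right)}{45} = \left(- \frac{262}{45}\right) \left(- \frac{42343}{158}\right) = \frac{5546933}{3555}$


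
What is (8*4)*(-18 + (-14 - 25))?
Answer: -1824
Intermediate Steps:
(8*4)*(-18 + (-14 - 25)) = 32*(-18 - 39) = 32*(-57) = -1824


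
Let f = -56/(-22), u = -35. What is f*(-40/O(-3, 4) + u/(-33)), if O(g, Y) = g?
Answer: 13300/363 ≈ 36.639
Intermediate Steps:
f = 28/11 (f = -56*(-1/22) = 28/11 ≈ 2.5455)
f*(-40/O(-3, 4) + u/(-33)) = 28*(-40/(-3) - 35/(-33))/11 = 28*(-40*(-⅓) - 35*(-1/33))/11 = 28*(40/3 + 35/33)/11 = (28/11)*(475/33) = 13300/363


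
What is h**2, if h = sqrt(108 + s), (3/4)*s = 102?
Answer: 244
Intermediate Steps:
s = 136 (s = (4/3)*102 = 136)
h = 2*sqrt(61) (h = sqrt(108 + 136) = sqrt(244) = 2*sqrt(61) ≈ 15.620)
h**2 = (2*sqrt(61))**2 = 244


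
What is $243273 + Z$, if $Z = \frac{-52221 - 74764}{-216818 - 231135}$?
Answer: $\frac{108974997154}{447953} \approx 2.4327 \cdot 10^{5}$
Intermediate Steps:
$Z = \frac{126985}{447953}$ ($Z = - \frac{126985}{-447953} = \left(-126985\right) \left(- \frac{1}{447953}\right) = \frac{126985}{447953} \approx 0.28348$)
$243273 + Z = 243273 + \frac{126985}{447953} = \frac{108974997154}{447953}$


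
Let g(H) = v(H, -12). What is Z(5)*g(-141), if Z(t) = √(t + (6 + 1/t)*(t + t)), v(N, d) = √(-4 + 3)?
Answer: I*√67 ≈ 8.1853*I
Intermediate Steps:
v(N, d) = I (v(N, d) = √(-1) = I)
g(H) = I
Z(t) = √(t + 2*t*(6 + 1/t)) (Z(t) = √(t + (6 + 1/t)*(2*t)) = √(t + 2*t*(6 + 1/t)))
Z(5)*g(-141) = √(2 + 13*5)*I = √(2 + 65)*I = √67*I = I*√67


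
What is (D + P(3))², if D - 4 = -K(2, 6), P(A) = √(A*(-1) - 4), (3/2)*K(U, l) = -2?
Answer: 193/9 + 32*I*√7/3 ≈ 21.444 + 28.221*I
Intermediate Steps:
K(U, l) = -4/3 (K(U, l) = (⅔)*(-2) = -4/3)
P(A) = √(-4 - A) (P(A) = √(-A - 4) = √(-4 - A))
D = 16/3 (D = 4 - 1*(-4/3) = 4 + 4/3 = 16/3 ≈ 5.3333)
(D + P(3))² = (16/3 + √(-4 - 1*3))² = (16/3 + √(-4 - 3))² = (16/3 + √(-7))² = (16/3 + I*√7)²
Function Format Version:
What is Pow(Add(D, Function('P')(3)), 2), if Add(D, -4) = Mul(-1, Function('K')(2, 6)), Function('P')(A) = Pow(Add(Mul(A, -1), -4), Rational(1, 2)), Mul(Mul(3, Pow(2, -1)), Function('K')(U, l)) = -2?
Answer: Add(Rational(193, 9), Mul(Rational(32, 3), I, Pow(7, Rational(1, 2)))) ≈ Add(21.444, Mul(28.221, I))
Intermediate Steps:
Function('K')(U, l) = Rational(-4, 3) (Function('K')(U, l) = Mul(Rational(2, 3), -2) = Rational(-4, 3))
Function('P')(A) = Pow(Add(-4, Mul(-1, A)), Rational(1, 2)) (Function('P')(A) = Pow(Add(Mul(-1, A), -4), Rational(1, 2)) = Pow(Add(-4, Mul(-1, A)), Rational(1, 2)))
D = Rational(16, 3) (D = Add(4, Mul(-1, Rational(-4, 3))) = Add(4, Rational(4, 3)) = Rational(16, 3) ≈ 5.3333)
Pow(Add(D, Function('P')(3)), 2) = Pow(Add(Rational(16, 3), Pow(Add(-4, Mul(-1, 3)), Rational(1, 2))), 2) = Pow(Add(Rational(16, 3), Pow(Add(-4, -3), Rational(1, 2))), 2) = Pow(Add(Rational(16, 3), Pow(-7, Rational(1, 2))), 2) = Pow(Add(Rational(16, 3), Mul(I, Pow(7, Rational(1, 2)))), 2)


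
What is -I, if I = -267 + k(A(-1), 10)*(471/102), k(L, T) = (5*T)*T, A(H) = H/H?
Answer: -34711/17 ≈ -2041.8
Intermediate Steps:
A(H) = 1
k(L, T) = 5*T**2
I = 34711/17 (I = -267 + (5*10**2)*(471/102) = -267 + (5*100)*(471*(1/102)) = -267 + 500*(157/34) = -267 + 39250/17 = 34711/17 ≈ 2041.8)
-I = -1*34711/17 = -34711/17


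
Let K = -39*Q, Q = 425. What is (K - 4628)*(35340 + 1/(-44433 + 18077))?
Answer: -19748920289917/26356 ≈ -7.4931e+8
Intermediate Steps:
K = -16575 (K = -39*425 = -16575)
(K - 4628)*(35340 + 1/(-44433 + 18077)) = (-16575 - 4628)*(35340 + 1/(-44433 + 18077)) = -21203*(35340 + 1/(-26356)) = -21203*(35340 - 1/26356) = -21203*931421039/26356 = -19748920289917/26356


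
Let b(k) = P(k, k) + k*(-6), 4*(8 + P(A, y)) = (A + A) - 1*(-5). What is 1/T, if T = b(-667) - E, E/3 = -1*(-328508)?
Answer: -4/3927449 ≈ -1.0185e-6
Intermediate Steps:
P(A, y) = -27/4 + A/2 (P(A, y) = -8 + ((A + A) - 1*(-5))/4 = -8 + (2*A + 5)/4 = -8 + (5 + 2*A)/4 = -8 + (5/4 + A/2) = -27/4 + A/2)
E = 985524 (E = 3*(-1*(-328508)) = 3*328508 = 985524)
b(k) = -27/4 - 11*k/2 (b(k) = (-27/4 + k/2) + k*(-6) = (-27/4 + k/2) - 6*k = -27/4 - 11*k/2)
T = -3927449/4 (T = (-27/4 - 11/2*(-667)) - 1*985524 = (-27/4 + 7337/2) - 985524 = 14647/4 - 985524 = -3927449/4 ≈ -9.8186e+5)
1/T = 1/(-3927449/4) = -4/3927449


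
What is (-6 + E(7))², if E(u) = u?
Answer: 1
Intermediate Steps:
(-6 + E(7))² = (-6 + 7)² = 1² = 1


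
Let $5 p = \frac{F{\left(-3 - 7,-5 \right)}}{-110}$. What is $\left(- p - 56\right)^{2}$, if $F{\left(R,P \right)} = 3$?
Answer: $\frac{948455209}{302500} \approx 3135.4$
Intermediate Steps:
$p = - \frac{3}{550}$ ($p = \frac{3 \frac{1}{-110}}{5} = \frac{3 \left(- \frac{1}{110}\right)}{5} = \frac{1}{5} \left(- \frac{3}{110}\right) = - \frac{3}{550} \approx -0.0054545$)
$\left(- p - 56\right)^{2} = \left(\left(-1\right) \left(- \frac{3}{550}\right) - 56\right)^{2} = \left(\frac{3}{550} - 56\right)^{2} = \left(- \frac{30797}{550}\right)^{2} = \frac{948455209}{302500}$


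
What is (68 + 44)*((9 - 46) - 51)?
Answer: -9856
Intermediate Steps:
(68 + 44)*((9 - 46) - 51) = 112*(-37 - 51) = 112*(-88) = -9856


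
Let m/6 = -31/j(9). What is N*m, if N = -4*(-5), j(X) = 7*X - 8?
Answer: -744/11 ≈ -67.636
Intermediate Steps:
j(X) = -8 + 7*X
N = 20
m = -186/55 (m = 6*(-31/(-8 + 7*9)) = 6*(-31/(-8 + 63)) = 6*(-31/55) = -186/55 ≈ -3.3818)
N*m = 20*(-186/55) = -744/11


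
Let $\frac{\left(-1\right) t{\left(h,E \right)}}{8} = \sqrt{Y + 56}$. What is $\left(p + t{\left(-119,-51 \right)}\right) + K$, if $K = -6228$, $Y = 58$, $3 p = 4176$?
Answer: $-4836 - 8 \sqrt{114} \approx -4921.4$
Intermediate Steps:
$p = 1392$ ($p = \frac{1}{3} \cdot 4176 = 1392$)
$t{\left(h,E \right)} = - 8 \sqrt{114}$ ($t{\left(h,E \right)} = - 8 \sqrt{58 + 56} = - 8 \sqrt{114}$)
$\left(p + t{\left(-119,-51 \right)}\right) + K = \left(1392 - 8 \sqrt{114}\right) - 6228 = -4836 - 8 \sqrt{114}$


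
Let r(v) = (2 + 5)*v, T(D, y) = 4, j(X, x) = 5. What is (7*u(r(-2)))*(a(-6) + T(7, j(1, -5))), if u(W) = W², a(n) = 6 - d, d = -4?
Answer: 19208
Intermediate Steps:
a(n) = 10 (a(n) = 6 - 1*(-4) = 6 + 4 = 10)
r(v) = 7*v
(7*u(r(-2)))*(a(-6) + T(7, j(1, -5))) = (7*(7*(-2))²)*(10 + 4) = (7*(-14)²)*14 = (7*196)*14 = 1372*14 = 19208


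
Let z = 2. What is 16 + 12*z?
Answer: 40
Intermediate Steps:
16 + 12*z = 16 + 12*2 = 16 + 24 = 40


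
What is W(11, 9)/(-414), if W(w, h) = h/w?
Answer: -1/506 ≈ -0.0019763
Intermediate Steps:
W(11, 9)/(-414) = (9/11)/(-414) = (9*(1/11))*(-1/414) = (9/11)*(-1/414) = -1/506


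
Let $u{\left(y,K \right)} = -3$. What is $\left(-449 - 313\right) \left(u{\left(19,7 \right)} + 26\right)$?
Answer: $-17526$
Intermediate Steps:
$\left(-449 - 313\right) \left(u{\left(19,7 \right)} + 26\right) = \left(-449 - 313\right) \left(-3 + 26\right) = \left(-449 - 313\right) 23 = \left(-762\right) 23 = -17526$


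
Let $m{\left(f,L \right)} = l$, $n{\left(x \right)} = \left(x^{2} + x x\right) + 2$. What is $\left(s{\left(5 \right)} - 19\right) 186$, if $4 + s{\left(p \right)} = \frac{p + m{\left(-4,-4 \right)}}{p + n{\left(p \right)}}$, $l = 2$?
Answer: $- \frac{80848}{19} \approx -4255.2$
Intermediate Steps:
$n{\left(x \right)} = 2 + 2 x^{2}$ ($n{\left(x \right)} = \left(x^{2} + x^{2}\right) + 2 = 2 x^{2} + 2 = 2 + 2 x^{2}$)
$m{\left(f,L \right)} = 2$
$s{\left(p \right)} = -4 + \frac{2 + p}{2 + p + 2 p^{2}}$ ($s{\left(p \right)} = -4 + \frac{p + 2}{p + \left(2 + 2 p^{2}\right)} = -4 + \frac{2 + p}{2 + p + 2 p^{2}}$)
$\left(s{\left(5 \right)} - 19\right) 186 = \left(\frac{-6 - 8 \cdot 5^{2} - 15}{2 + 5 + 2 \cdot 5^{2}} - 19\right) 186 = \left(\frac{-6 - 200 - 15}{2 + 5 + 2 \cdot 25} - 19\right) 186 = \left(\frac{-6 - 200 - 15}{2 + 5 + 50} - 19\right) 186 = \left(\frac{1}{57} \left(-221\right) - 19\right) 186 = \left(- \frac{221}{57} - 19\right) 186 = \left(- \frac{1304}{57}\right) 186 = - \frac{80848}{19}$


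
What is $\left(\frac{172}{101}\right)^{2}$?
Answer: $\frac{29584}{10201} \approx 2.9001$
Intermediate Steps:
$\left(\frac{172}{101}\right)^{2} = \frac{29584}{10201}$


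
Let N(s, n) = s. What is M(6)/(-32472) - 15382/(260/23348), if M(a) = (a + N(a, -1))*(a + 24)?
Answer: -3114839643/2255 ≈ -1.3813e+6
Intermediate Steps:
M(a) = 2*a*(24 + a) (M(a) = (a + a)*(a + 24) = (2*a)*(24 + a) = 2*a*(24 + a))
M(6)/(-32472) - 15382/(260/23348) = (2*6*(24 + 6))/(-32472) - 15382/(260/23348) = (2*6*30)*(-1/32472) - 15382/(260*(1/23348)) = 360*(-1/32472) - 15382/5/449 = -5/451 - 15382*449/5 = -5/451 - 6906518/5 = -3114839643/2255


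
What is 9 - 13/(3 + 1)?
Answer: 23/4 ≈ 5.7500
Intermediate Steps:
9 - 13/(3 + 1) = 9 - 13/4 = 23/4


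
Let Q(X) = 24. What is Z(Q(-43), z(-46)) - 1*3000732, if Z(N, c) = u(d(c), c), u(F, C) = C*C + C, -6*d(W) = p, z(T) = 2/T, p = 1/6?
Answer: -1587387250/529 ≈ -3.0007e+6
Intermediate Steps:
p = ⅙ ≈ 0.16667
d(W) = -1/36 (d(W) = -⅙*⅙ = -1/36)
u(F, C) = C + C² (u(F, C) = C² + C = C + C²)
Z(N, c) = c*(1 + c)
Z(Q(-43), z(-46)) - 1*3000732 = (2/(-46))*(1 + 2/(-46)) - 1*3000732 = (2*(-1/46))*(1 + 2*(-1/46)) - 3000732 = -(1 - 1/23)/23 - 3000732 = -1/23*22/23 - 3000732 = -22/529 - 3000732 = -1587387250/529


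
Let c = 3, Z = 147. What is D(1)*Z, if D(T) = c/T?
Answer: 441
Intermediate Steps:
D(T) = 3/T
D(1)*Z = (3/1)*147 = (3*1)*147 = 3*147 = 441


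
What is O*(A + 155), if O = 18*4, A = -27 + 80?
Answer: 14976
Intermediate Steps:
A = 53
O = 72
O*(A + 155) = 72*(53 + 155) = 72*208 = 14976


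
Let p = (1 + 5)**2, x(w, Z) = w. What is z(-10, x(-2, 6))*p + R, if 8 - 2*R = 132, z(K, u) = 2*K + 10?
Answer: -422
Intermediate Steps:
z(K, u) = 10 + 2*K
p = 36 (p = 6**2 = 36)
R = -62 (R = 4 - 1/2*132 = 4 - 66 = -62)
z(-10, x(-2, 6))*p + R = (10 + 2*(-10))*36 - 62 = (10 - 20)*36 - 62 = -10*36 - 62 = -360 - 62 = -422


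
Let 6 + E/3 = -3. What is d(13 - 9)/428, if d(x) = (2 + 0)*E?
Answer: -27/214 ≈ -0.12617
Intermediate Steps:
E = -27 (E = -18 + 3*(-3) = -18 - 9 = -27)
d(x) = -54 (d(x) = (2 + 0)*(-27) = 2*(-27) = -54)
d(13 - 9)/428 = -54/428 = -54*1/428 = -27/214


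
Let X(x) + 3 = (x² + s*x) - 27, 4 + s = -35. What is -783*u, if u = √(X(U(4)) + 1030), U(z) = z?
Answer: -1566*√215 ≈ -22962.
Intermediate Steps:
s = -39 (s = -4 - 35 = -39)
X(x) = -30 + x² - 39*x (X(x) = -3 + ((x² - 39*x) - 27) = -3 + (-27 + x² - 39*x) = -30 + x² - 39*x)
u = 2*√215 (u = √((-30 + 4² - 39*4) + 1030) = √((-30 + 16 - 156) + 1030) = √(-170 + 1030) = √860 = 2*√215 ≈ 29.326)
-783*u = -1566*√215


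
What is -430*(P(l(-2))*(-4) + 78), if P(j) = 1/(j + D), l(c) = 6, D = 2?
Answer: -33325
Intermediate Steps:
P(j) = 1/(2 + j) (P(j) = 1/(j + 2) = 1/(2 + j))
-430*(P(l(-2))*(-4) + 78) = -430*(-4/(2 + 6) + 78) = -430*(-4/8 + 78) = -430*((⅛)*(-4) + 78) = -430*(-½ + 78) = -430*155/2 = -33325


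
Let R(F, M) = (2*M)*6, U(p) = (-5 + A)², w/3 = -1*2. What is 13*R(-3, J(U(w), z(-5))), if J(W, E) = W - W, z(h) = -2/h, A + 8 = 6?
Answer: 0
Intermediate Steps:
A = -2 (A = -8 + 6 = -2)
w = -6 (w = 3*(-1*2) = 3*(-2) = -6)
U(p) = 49 (U(p) = (-5 - 2)² = (-7)² = 49)
J(W, E) = 0
R(F, M) = 12*M
13*R(-3, J(U(w), z(-5))) = 13*(12*0) = 13*0 = 0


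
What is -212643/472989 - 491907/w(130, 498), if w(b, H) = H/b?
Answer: -1680375772178/13086029 ≈ -1.2841e+5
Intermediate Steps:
-212643/472989 - 491907/w(130, 498) = -212643/472989 - 491907/(498/130) = -212643*1/472989 - 491907/(498*(1/130)) = -70881/157663 - 491907/249/65 = -70881/157663 - 491907*65/249 = -70881/157663 - 10657985/83 = -1680375772178/13086029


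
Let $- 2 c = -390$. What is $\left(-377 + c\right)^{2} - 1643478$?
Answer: $-1610354$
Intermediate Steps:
$c = 195$ ($c = \left(- \frac{1}{2}\right) \left(-390\right) = 195$)
$\left(-377 + c\right)^{2} - 1643478 = \left(-377 + 195\right)^{2} - 1643478 = \left(-182\right)^{2} - 1643478 = 33124 - 1643478 = -1610354$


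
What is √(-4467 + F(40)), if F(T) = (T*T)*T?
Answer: √59533 ≈ 243.99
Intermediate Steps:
F(T) = T³ (F(T) = T²*T = T³)
√(-4467 + F(40)) = √(-4467 + 40³) = √(-4467 + 64000) = √59533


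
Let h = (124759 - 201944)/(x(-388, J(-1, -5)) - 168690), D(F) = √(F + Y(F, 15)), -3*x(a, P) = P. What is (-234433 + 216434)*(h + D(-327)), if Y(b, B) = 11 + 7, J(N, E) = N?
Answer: -4167758445/506069 - 17999*I*√309 ≈ -8235.5 - 3.1639e+5*I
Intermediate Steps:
x(a, P) = -P/3
Y(b, B) = 18
D(F) = √(18 + F) (D(F) = √(F + 18) = √(18 + F))
h = 231555/506069 (h = (124759 - 201944)/(-⅓*(-1) - 168690) = -77185/(⅓ - 168690) = -77185/(-506069/3) = -77185*(-3/506069) = 231555/506069 ≈ 0.45756)
(-234433 + 216434)*(h + D(-327)) = (-234433 + 216434)*(231555/506069 + √(18 - 327)) = -17999*(231555/506069 + √(-309)) = -17999*(231555/506069 + I*√309) = -4167758445/506069 - 17999*I*√309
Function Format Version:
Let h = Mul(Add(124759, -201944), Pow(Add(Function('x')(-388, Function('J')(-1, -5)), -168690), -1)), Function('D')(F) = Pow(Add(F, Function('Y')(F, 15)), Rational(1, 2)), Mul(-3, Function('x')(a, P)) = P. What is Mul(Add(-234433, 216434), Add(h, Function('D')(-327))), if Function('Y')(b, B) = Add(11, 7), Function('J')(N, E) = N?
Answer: Add(Rational(-4167758445, 506069), Mul(-17999, I, Pow(309, Rational(1, 2)))) ≈ Add(-8235.5, Mul(-3.1639e+5, I))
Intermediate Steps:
Function('x')(a, P) = Mul(Rational(-1, 3), P)
Function('Y')(b, B) = 18
Function('D')(F) = Pow(Add(18, F), Rational(1, 2)) (Function('D')(F) = Pow(Add(F, 18), Rational(1, 2)) = Pow(Add(18, F), Rational(1, 2)))
h = Rational(231555, 506069) (h = Mul(Add(124759, -201944), Pow(Add(Mul(Rational(-1, 3), -1), -168690), -1)) = Mul(-77185, Pow(Add(Rational(1, 3), -168690), -1)) = Mul(-77185, Pow(Rational(-506069, 3), -1)) = Mul(-77185, Rational(-3, 506069)) = Rational(231555, 506069) ≈ 0.45756)
Mul(Add(-234433, 216434), Add(h, Function('D')(-327))) = Mul(Add(-234433, 216434), Add(Rational(231555, 506069), Pow(Add(18, -327), Rational(1, 2)))) = Mul(-17999, Add(Rational(231555, 506069), Pow(-309, Rational(1, 2)))) = Mul(-17999, Add(Rational(231555, 506069), Mul(I, Pow(309, Rational(1, 2))))) = Add(Rational(-4167758445, 506069), Mul(-17999, I, Pow(309, Rational(1, 2))))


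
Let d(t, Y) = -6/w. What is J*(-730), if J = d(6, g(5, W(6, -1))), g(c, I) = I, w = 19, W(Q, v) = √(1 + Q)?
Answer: 4380/19 ≈ 230.53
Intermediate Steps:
d(t, Y) = -6/19
J = -6/19 ≈ -0.31579
J*(-730) = -6/19*(-730) = 4380/19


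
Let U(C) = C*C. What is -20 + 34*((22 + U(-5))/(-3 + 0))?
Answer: -1658/3 ≈ -552.67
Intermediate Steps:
U(C) = C²
-20 + 34*((22 + U(-5))/(-3 + 0)) = -20 + 34*((22 + (-5)²)/(-3 + 0)) = -20 + 34*((22 + 25)/(-3)) = -20 + 34*(47*(-⅓)) = -20 + 34*(-47/3) = -20 - 1598/3 = -1658/3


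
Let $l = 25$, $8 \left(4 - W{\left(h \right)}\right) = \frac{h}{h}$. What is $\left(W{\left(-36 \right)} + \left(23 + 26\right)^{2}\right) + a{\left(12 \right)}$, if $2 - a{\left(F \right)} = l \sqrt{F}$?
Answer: $\frac{19255}{8} - 50 \sqrt{3} \approx 2320.3$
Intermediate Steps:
$W{\left(h \right)} = \frac{31}{8}$ ($W{\left(h \right)} = 4 - \frac{h \frac{1}{h}}{8} = 4 - \frac{1}{8} = \frac{31}{8}$)
$a{\left(F \right)} = 2 - 25 \sqrt{F}$
$\left(W{\left(-36 \right)} + \left(23 + 26\right)^{2}\right) + a{\left(12 \right)} = \left(\frac{31}{8} + \left(23 + 26\right)^{2}\right) + \left(2 - 25 \sqrt{12}\right) = \left(\frac{31}{8} + 49^{2}\right) + \left(2 - 25 \cdot 2 \sqrt{3}\right) = \left(\frac{31}{8} + 2401\right) + \left(2 - 50 \sqrt{3}\right) = \frac{19239}{8} + \left(2 - 50 \sqrt{3}\right) = \frac{19255}{8} - 50 \sqrt{3}$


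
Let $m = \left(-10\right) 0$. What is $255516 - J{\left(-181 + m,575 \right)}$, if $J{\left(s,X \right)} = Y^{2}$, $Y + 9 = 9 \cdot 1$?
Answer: $255516$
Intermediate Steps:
$m = 0$
$Y = 0$ ($Y = -9 + 9 \cdot 1 = -9 + 9 = 0$)
$J{\left(s,X \right)} = 0$ ($J{\left(s,X \right)} = 0^{2} = 0$)
$255516 - J{\left(-181 + m,575 \right)} = 255516 - 0 = 255516 + 0 = 255516$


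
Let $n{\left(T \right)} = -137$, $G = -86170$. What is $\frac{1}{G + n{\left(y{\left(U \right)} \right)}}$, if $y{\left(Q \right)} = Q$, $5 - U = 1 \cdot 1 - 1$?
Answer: $- \frac{1}{86307} \approx -1.1587 \cdot 10^{-5}$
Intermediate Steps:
$U = 5$ ($U = 5 - \left(1 \cdot 1 - 1\right) = 5 - \left(1 - 1\right) = 5 - 0 = 5 + 0 = 5$)
$\frac{1}{G + n{\left(y{\left(U \right)} \right)}} = \frac{1}{-86170 - 137} = \frac{1}{-86307} = - \frac{1}{86307}$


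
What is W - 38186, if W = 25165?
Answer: -13021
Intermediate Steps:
W - 38186 = 25165 - 38186 = -13021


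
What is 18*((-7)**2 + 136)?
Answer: 3330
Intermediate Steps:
18*((-7)**2 + 136) = 18*(49 + 136) = 18*185 = 3330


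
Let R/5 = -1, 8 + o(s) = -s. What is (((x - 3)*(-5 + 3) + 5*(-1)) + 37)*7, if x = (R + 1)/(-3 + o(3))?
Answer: 262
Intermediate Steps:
o(s) = -8 - s
R = -5 (R = 5*(-1) = -5)
x = 2/7 (x = (-5 + 1)/(-3 + (-8 - 1*3)) = -4/(-3 + (-8 - 3)) = -4/(-3 - 11) = -4/(-14) = -4*(-1/14) = 2/7 ≈ 0.28571)
(((x - 3)*(-5 + 3) + 5*(-1)) + 37)*7 = (((2/7 - 3)*(-5 + 3) + 5*(-1)) + 37)*7 = ((-19/7*(-2) - 5) + 37)*7 = ((38/7 - 5) + 37)*7 = (3/7 + 37)*7 = (262/7)*7 = 262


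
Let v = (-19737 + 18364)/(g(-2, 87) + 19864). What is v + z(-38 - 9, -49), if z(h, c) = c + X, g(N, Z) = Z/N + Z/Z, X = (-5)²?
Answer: -954178/39643 ≈ -24.069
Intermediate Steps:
X = 25
g(N, Z) = 1 + Z/N (g(N, Z) = Z/N + 1 = 1 + Z/N)
z(h, c) = 25 + c (z(h, c) = c + 25 = 25 + c)
v = -2746/39643 (v = (-19737 + 18364)/((-2 + 87)/(-2) + 19864) = -1373/(-½*85 + 19864) = -1373/(-85/2 + 19864) = -1373/39643/2 = -1373*2/39643 = -2746/39643 ≈ -0.069268)
v + z(-38 - 9, -49) = -2746/39643 + (25 - 49) = -2746/39643 - 24 = -954178/39643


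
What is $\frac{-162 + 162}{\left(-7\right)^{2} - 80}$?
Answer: $0$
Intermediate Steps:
$\frac{-162 + 162}{\left(-7\right)^{2} - 80} = \frac{0}{49 - 80} = \frac{0}{-31} = 0 \left(- \frac{1}{31}\right) = 0$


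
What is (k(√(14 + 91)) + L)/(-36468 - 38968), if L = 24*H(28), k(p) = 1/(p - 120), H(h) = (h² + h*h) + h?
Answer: -9125926/17972627 + √105/1078357620 ≈ -0.50777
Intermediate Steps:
H(h) = h + 2*h² (H(h) = (h² + h²) + h = 2*h² + h = h + 2*h²)
k(p) = 1/(-120 + p)
L = 38304 (L = 24*(28*(1 + 2*28)) = 24*(28*(1 + 56)) = 24*(28*57) = 24*1596 = 38304)
(k(√(14 + 91)) + L)/(-36468 - 38968) = (1/(-120 + √(14 + 91)) + 38304)/(-36468 - 38968) = (1/(-120 + √105) + 38304)/(-75436) = (38304 + 1/(-120 + √105))*(-1/75436) = -9576/18859 - 1/(75436*(-120 + √105))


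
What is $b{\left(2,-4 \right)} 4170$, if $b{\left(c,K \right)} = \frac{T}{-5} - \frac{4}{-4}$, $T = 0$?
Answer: $4170$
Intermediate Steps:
$b{\left(c,K \right)} = 1$ ($b{\left(c,K \right)} = \frac{0}{-5} - \frac{4}{-4} = 0 \left(- \frac{1}{5}\right) - -1 = 0 + 1 = 1$)
$b{\left(2,-4 \right)} 4170 = 1 \cdot 4170 = 4170$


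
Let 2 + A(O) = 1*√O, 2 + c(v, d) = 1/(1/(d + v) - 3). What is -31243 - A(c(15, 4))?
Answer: -31241 - I*√1834/28 ≈ -31241.0 - 1.5295*I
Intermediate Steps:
c(v, d) = -2 + 1/(-3 + 1/(d + v)) (c(v, d) = -2 + 1/(1/(d + v) - 3) = -2 + 1/(-3 + 1/(d + v)))
A(O) = -2 + √O (A(O) = -2 + 1*√O = -2 + √O)
-31243 - A(c(15, 4)) = -31243 - (-2 + √((2 - 7*4 - 7*15)/(-1 + 3*4 + 3*15))) = -31243 - (-2 + √((2 - 28 - 105)/(-1 + 12 + 45))) = -31243 - (-2 + √(-131/56)) = -31243 - (-2 + I*√1834/28) = -31243 + (2 - I*√1834/28) = -31241 - I*√1834/28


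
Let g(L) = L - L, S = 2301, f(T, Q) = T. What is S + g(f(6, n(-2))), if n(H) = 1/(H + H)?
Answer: 2301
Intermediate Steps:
n(H) = 1/(2*H)
g(L) = 0
S + g(f(6, n(-2))) = 2301 + 0 = 2301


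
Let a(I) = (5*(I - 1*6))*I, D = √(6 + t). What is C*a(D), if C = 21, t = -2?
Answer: -840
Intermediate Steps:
D = 2 (D = √(6 - 2) = √4 = 2)
a(I) = I*(-30 + 5*I) (a(I) = (5*(I - 6))*I = (5*(-6 + I))*I = (-30 + 5*I)*I = I*(-30 + 5*I))
C*a(D) = 21*(5*2*(-6 + 2)) = 21*(5*2*(-4)) = 21*(-40) = -840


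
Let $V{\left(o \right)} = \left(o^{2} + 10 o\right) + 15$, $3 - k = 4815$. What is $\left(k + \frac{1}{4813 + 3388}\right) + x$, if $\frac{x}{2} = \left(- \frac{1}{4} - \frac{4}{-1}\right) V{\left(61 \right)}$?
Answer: $\frac{227848384}{8201} \approx 27783.0$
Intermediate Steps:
$k = -4812$ ($k = 3 - 4815 = -4812$)
$V{\left(o \right)} = 15 + o^{2} + 10 o$
$x = 32595$ ($x = 2 \left(- \frac{1}{4} - \frac{4}{-1}\right) \left(15 + 61^{2} + 10 \cdot 61\right) = 2 \left(\left(-1\right) \frac{1}{4} - -4\right) \left(15 + 3721 + 610\right) = 2 \left(- \frac{1}{4} + 4\right) 4346 = 2 \cdot \frac{15}{4} \cdot 4346 = 2 \cdot \frac{32595}{2} = 32595$)
$\left(k + \frac{1}{4813 + 3388}\right) + x = \left(-4812 + \frac{1}{4813 + 3388}\right) + 32595 = \left(-4812 + \frac{1}{8201}\right) + 32595 = - \frac{39463211}{8201} + 32595 = \frac{227848384}{8201}$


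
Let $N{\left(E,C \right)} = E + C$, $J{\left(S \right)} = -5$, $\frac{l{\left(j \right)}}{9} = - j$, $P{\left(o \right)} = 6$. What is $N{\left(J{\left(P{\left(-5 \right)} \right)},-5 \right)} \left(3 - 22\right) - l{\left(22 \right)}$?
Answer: $388$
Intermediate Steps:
$l{\left(j \right)} = - 9 j$ ($l{\left(j \right)} = 9 \left(- j\right) = - 9 j$)
$N{\left(E,C \right)} = C + E$
$N{\left(J{\left(P{\left(-5 \right)} \right)},-5 \right)} \left(3 - 22\right) - l{\left(22 \right)} = \left(-5 - 5\right) \left(3 - 22\right) - \left(-9\right) 22 = - 10 \left(3 - 22\right) - -198 = \left(-10\right) \left(-19\right) + 198 = 190 + 198 = 388$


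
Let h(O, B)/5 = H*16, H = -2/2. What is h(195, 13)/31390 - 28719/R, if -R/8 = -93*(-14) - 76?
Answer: 90070477/30787312 ≈ 2.9256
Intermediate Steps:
H = -1 (H = -2*1/2 = -1)
h(O, B) = -80 (h(O, B) = 5*(-1*16) = 5*(-16) = -80)
R = -9808 (R = -8*(-93*(-14) - 76) = -8*(1302 - 76) = -8*1226 = -9808)
h(195, 13)/31390 - 28719/R = -80/31390 - 28719/(-9808) = -80*1/31390 - 28719*(-1/9808) = -8/3139 + 28719/9808 = 90070477/30787312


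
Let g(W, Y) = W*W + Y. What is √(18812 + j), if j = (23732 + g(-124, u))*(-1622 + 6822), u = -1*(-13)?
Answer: 2*√50862003 ≈ 14264.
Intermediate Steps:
u = 13
g(W, Y) = Y + W² (g(W, Y) = W² + Y = Y + W²)
j = 203429200 (j = (23732 + (13 + (-124)²))*(-1622 + 6822) = (23732 + (13 + 15376))*5200 = (23732 + 15389)*5200 = 39121*5200 = 203429200)
√(18812 + j) = √(18812 + 203429200) = √203448012 = 2*√50862003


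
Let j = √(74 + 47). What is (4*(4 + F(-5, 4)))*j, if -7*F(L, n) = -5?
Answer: 1452/7 ≈ 207.43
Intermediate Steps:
F(L, n) = 5/7 (F(L, n) = -⅐*(-5) = 5/7)
j = 11 (j = √121 = 11)
(4*(4 + F(-5, 4)))*j = (4*(4 + 5/7))*11 = (4*(33/7))*11 = (132/7)*11 = 1452/7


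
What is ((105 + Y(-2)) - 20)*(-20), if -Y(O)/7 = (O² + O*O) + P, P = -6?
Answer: -1420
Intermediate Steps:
Y(O) = 42 - 14*O² (Y(O) = -7*((O² + O*O) - 6) = -7*((O² + O²) - 6) = -7*(2*O² - 6) = -7*(-6 + 2*O²) = 42 - 14*O²)
((105 + Y(-2)) - 20)*(-20) = ((105 + (42 - 14*(-2)²)) - 20)*(-20) = ((105 + (42 - 14*4)) - 20)*(-20) = ((105 + (42 - 56)) - 20)*(-20) = ((105 - 14) - 20)*(-20) = (91 - 20)*(-20) = 71*(-20) = -1420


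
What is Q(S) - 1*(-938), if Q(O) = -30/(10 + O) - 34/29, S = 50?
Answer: 54307/58 ≈ 936.33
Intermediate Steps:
Q(O) = -34/29 - 30/(10 + O) (Q(O) = -30/(10 + O) - 34*1/29 = -30/(10 + O) - 34/29 = -34/29 - 30/(10 + O))
Q(S) - 1*(-938) = 2*(-605 - 17*50)/(29*(10 + 50)) - 1*(-938) = (2/29)*(-605 - 850)/60 + 938 = (2/29)*(1/60)*(-1455) + 938 = -97/58 + 938 = 54307/58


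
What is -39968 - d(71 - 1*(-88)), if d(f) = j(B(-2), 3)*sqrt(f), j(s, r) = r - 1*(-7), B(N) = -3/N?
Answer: -39968 - 10*sqrt(159) ≈ -40094.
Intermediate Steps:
j(s, r) = 7 + r (j(s, r) = r + 7 = 7 + r)
d(f) = 10*sqrt(f) (d(f) = (7 + 3)*sqrt(f) = 10*sqrt(f))
-39968 - d(71 - 1*(-88)) = -39968 - 10*sqrt(71 - 1*(-88)) = -39968 - 10*sqrt(71 + 88) = -39968 - 10*sqrt(159)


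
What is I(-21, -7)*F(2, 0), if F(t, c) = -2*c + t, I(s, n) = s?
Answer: -42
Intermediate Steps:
F(t, c) = t - 2*c
I(-21, -7)*F(2, 0) = -21*(2 - 2*0) = -21*(2 + 0) = -21*2 = -42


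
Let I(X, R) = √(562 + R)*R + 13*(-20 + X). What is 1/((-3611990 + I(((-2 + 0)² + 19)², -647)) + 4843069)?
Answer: 1237696/1531926970181 + 647*I*√85/1531926970181 ≈ 8.0793e-7 + 3.8938e-9*I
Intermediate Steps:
I(X, R) = -260 + 13*X + R*√(562 + R) (I(X, R) = R*√(562 + R) + (-260 + 13*X) = -260 + 13*X + R*√(562 + R))
1/((-3611990 + I(((-2 + 0)² + 19)², -647)) + 4843069) = 1/((-3611990 + (-260 + 13*((-2 + 0)² + 19)² - 647*√(562 - 647))) + 4843069) = 1/((-3611990 + (-260 + 13*((-2)² + 19)² - 647*I*√85)) + 4843069) = 1/((-3611990 + (-260 + 13*(4 + 19)² - 647*I*√85)) + 4843069) = 1/((-3611990 + (-260 + 13*23² - 647*I*√85)) + 4843069) = 1/((-3611990 + (-260 + 13*529 - 647*I*√85)) + 4843069) = 1/((-3611990 + (-260 + 6877 - 647*I*√85)) + 4843069) = 1/((-3611990 + (6617 - 647*I*√85)) + 4843069) = 1/((-3605373 - 647*I*√85) + 4843069) = 1/(1237696 - 647*I*√85)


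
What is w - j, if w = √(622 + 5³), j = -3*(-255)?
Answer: -765 + 3*√83 ≈ -737.67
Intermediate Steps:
j = 765
w = 3*√83 (w = √(622 + 125) = √747 = 3*√83 ≈ 27.331)
w - j = 3*√83 - 1*765 = 3*√83 - 765 = -765 + 3*√83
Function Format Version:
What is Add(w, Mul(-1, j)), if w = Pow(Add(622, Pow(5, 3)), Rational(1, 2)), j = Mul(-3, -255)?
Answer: Add(-765, Mul(3, Pow(83, Rational(1, 2)))) ≈ -737.67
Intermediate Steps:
j = 765
w = Mul(3, Pow(83, Rational(1, 2))) (w = Pow(Add(622, 125), Rational(1, 2)) = Pow(747, Rational(1, 2)) = Mul(3, Pow(83, Rational(1, 2))) ≈ 27.331)
Add(w, Mul(-1, j)) = Add(Mul(3, Pow(83, Rational(1, 2))), Mul(-1, 765)) = Add(Mul(3, Pow(83, Rational(1, 2))), -765) = Add(-765, Mul(3, Pow(83, Rational(1, 2))))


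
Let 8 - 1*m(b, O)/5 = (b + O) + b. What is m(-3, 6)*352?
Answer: 14080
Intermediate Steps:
m(b, O) = 40 - 10*b - 5*O (m(b, O) = 40 - 5*((b + O) + b) = 40 - 5*((O + b) + b) = 40 - 5*(O + 2*b) = 40 + (-10*b - 5*O) = 40 - 10*b - 5*O)
m(-3, 6)*352 = (40 - 10*(-3) - 5*6)*352 = (40 + 30 - 30)*352 = 40*352 = 14080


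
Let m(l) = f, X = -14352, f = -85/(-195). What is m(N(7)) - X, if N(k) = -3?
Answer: 559745/39 ≈ 14352.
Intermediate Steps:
f = 17/39 (f = -85*(-1/195) = 17/39 ≈ 0.43590)
m(l) = 17/39
m(N(7)) - X = 17/39 - 1*(-14352) = 17/39 + 14352 = 559745/39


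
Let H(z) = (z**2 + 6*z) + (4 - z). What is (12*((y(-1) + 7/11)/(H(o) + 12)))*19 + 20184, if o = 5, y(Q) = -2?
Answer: 2441694/121 ≈ 20179.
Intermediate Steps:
H(z) = 4 + z**2 + 5*z
(12*((y(-1) + 7/11)/(H(o) + 12)))*19 + 20184 = (12*((-2 + 7/11)/((4 + 5**2 + 5*5) + 12)))*19 + 20184 = (12*((-2 + 7*(1/11))/((4 + 25 + 25) + 12)))*19 + 20184 = (12*((-2 + 7/11)/(54 + 12)))*19 + 20184 = (12*(-15/11/66))*19 + 20184 = (12*(-15/11*1/66))*19 + 20184 = (12*(-5/242))*19 + 20184 = -30/121*19 + 20184 = -570/121 + 20184 = 2441694/121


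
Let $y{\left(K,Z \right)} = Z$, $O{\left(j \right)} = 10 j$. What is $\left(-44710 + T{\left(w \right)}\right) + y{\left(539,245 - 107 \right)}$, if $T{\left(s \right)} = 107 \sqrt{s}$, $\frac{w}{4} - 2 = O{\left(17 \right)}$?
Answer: $-44572 + 428 \sqrt{43} \approx -41765.0$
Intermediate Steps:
$w = 688$ ($w = 8 + 4 \cdot 10 \cdot 17 = 8 + 4 \cdot 170 = 8 + 680 = 688$)
$\left(-44710 + T{\left(w \right)}\right) + y{\left(539,245 - 107 \right)} = \left(-44710 + 107 \sqrt{688}\right) + \left(245 - 107\right) = \left(-44710 + 107 \cdot 4 \sqrt{43}\right) + 138 = \left(-44710 + 428 \sqrt{43}\right) + 138 = -44572 + 428 \sqrt{43}$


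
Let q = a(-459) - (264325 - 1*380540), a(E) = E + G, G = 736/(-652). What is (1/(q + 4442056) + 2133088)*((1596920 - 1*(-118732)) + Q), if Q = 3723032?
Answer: 2154698511191281706629/185730793 ≈ 1.1601e+13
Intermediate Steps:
G = -184/163 (G = 736*(-1/652) = -184/163 ≈ -1.1288)
a(E) = -184/163 + E (a(E) = E - 184/163 = -184/163 + E)
q = 18868044/163 (q = (-184/163 - 459) - (264325 - 1*380540) = -75001/163 - (264325 - 380540) = -75001/163 - 1*(-116215) = -75001/163 + 116215 = 18868044/163 ≈ 1.1575e+5)
(1/(q + 4442056) + 2133088)*((1596920 - 1*(-118732)) + Q) = (1/(18868044/163 + 4442056) + 2133088)*((1596920 - 1*(-118732)) + 3723032) = (1/(742923172/163) + 2133088)*((1596920 + 118732) + 3723032) = (163/742923172 + 2133088)*(1715652 + 3723032) = (1584720503115299/742923172)*5438684 = 2154698511191281706629/185730793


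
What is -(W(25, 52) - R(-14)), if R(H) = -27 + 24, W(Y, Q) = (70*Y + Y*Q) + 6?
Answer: -3059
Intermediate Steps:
W(Y, Q) = 6 + 70*Y + Q*Y (W(Y, Q) = (70*Y + Q*Y) + 6 = 6 + 70*Y + Q*Y)
R(H) = -3
-(W(25, 52) - R(-14)) = -((6 + 70*25 + 52*25) - 1*(-3)) = -((6 + 1750 + 1300) + 3) = -(3056 + 3) = -1*3059 = -3059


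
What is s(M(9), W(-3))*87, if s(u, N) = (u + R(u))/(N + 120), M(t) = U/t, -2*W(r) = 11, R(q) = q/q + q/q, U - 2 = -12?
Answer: 464/687 ≈ 0.67540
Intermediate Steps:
U = -10 (U = 2 - 12 = -10)
R(q) = 2 (R(q) = 1 + 1 = 2)
W(r) = -11/2 (W(r) = -½*11 = -11/2)
M(t) = -10/t
s(u, N) = (2 + u)/(120 + N) (s(u, N) = (u + 2)/(N + 120) = (2 + u)/(120 + N))
s(M(9), W(-3))*87 = ((2 - 10/9)/(120 - 11/2))*87 = ((2 - 10*⅑)/(229/2))*87 = (2*(2 - 10/9)/229)*87 = ((2/229)*(8/9))*87 = (16/2061)*87 = 464/687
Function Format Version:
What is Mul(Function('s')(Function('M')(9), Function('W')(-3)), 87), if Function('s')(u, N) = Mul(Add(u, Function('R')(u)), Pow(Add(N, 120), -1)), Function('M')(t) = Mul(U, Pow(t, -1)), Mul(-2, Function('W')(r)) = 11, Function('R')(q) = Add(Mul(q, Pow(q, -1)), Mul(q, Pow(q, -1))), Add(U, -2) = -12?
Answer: Rational(464, 687) ≈ 0.67540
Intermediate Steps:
U = -10 (U = Add(2, -12) = -10)
Function('R')(q) = 2 (Function('R')(q) = Add(1, 1) = 2)
Function('W')(r) = Rational(-11, 2) (Function('W')(r) = Mul(Rational(-1, 2), 11) = Rational(-11, 2))
Function('M')(t) = Mul(-10, Pow(t, -1))
Function('s')(u, N) = Mul(Pow(Add(120, N), -1), Add(2, u)) (Function('s')(u, N) = Mul(Add(u, 2), Pow(Add(N, 120), -1)) = Mul(Add(2, u), Pow(Add(120, N), -1)) = Mul(Pow(Add(120, N), -1), Add(2, u)))
Mul(Function('s')(Function('M')(9), Function('W')(-3)), 87) = Mul(Mul(Pow(Add(120, Rational(-11, 2)), -1), Add(2, Mul(-10, Pow(9, -1)))), 87) = Mul(Mul(Pow(Rational(229, 2), -1), Add(2, Mul(-10, Rational(1, 9)))), 87) = Mul(Mul(Rational(2, 229), Add(2, Rational(-10, 9))), 87) = Mul(Mul(Rational(2, 229), Rational(8, 9)), 87) = Mul(Rational(16, 2061), 87) = Rational(464, 687)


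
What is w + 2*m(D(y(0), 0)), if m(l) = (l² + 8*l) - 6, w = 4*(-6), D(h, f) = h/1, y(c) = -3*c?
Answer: -36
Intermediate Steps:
D(h, f) = h (D(h, f) = h*1 = h)
w = -24
m(l) = -6 + l² + 8*l
w + 2*m(D(y(0), 0)) = -24 + 2*(-6 + (-3*0)² + 8*(-3*0)) = -24 + 2*(-6 + 0² + 8*0) = -24 + 2*(-6 + 0 + 0) = -24 + 2*(-6) = -24 - 12 = -36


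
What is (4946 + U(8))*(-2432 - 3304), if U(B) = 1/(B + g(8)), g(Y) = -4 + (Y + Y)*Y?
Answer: -312073294/11 ≈ -2.8370e+7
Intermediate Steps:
g(Y) = -4 + 2*Y**2 (g(Y) = -4 + (2*Y)*Y = -4 + 2*Y**2)
U(B) = 1/(124 + B) (U(B) = 1/(B + (-4 + 2*8**2)) = 1/(B + (-4 + 2*64)) = 1/(B + (-4 + 128)) = 1/(B + 124) = 1/(124 + B))
(4946 + U(8))*(-2432 - 3304) = (4946 + 1/(124 + 8))*(-2432 - 3304) = (4946 + 1/132)*(-5736) = (652873/132)*(-5736) = -312073294/11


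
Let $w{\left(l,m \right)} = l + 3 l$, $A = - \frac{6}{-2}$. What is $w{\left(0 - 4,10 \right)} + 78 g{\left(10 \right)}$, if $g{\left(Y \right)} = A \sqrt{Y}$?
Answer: $-16 + 234 \sqrt{10} \approx 723.97$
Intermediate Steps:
$A = 3$ ($A = - \frac{6 \left(-1\right)}{2} = \left(-1\right) \left(-3\right) = 3$)
$g{\left(Y \right)} = 3 \sqrt{Y}$
$w{\left(l,m \right)} = 4 l$
$w{\left(0 - 4,10 \right)} + 78 g{\left(10 \right)} = 4 \left(0 - 4\right) + 78 \cdot 3 \sqrt{10} = 4 \left(0 - 4\right) + 234 \sqrt{10} = 4 \left(-4\right) + 234 \sqrt{10} = -16 + 234 \sqrt{10}$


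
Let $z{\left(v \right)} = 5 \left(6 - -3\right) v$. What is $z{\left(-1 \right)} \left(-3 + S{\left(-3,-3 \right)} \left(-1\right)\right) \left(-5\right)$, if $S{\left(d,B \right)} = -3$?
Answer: $0$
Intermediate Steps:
$z{\left(v \right)} = 45 v$ ($z{\left(v \right)} = 5 \left(6 + 3\right) v = 5 \cdot 9 v = 45 v$)
$z{\left(-1 \right)} \left(-3 + S{\left(-3,-3 \right)} \left(-1\right)\right) \left(-5\right) = 45 \left(-1\right) \left(-3 - -3\right) \left(-5\right) = - 45 \left(-3 + 3\right) \left(-5\right) = \left(-45\right) 0 \left(-5\right) = 0 \left(-5\right) = 0$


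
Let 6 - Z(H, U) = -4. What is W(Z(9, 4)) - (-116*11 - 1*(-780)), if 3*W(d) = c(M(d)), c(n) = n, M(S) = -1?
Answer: 1487/3 ≈ 495.67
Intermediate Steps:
Z(H, U) = 10 (Z(H, U) = 6 - 1*(-4) = 6 + 4 = 10)
W(d) = -⅓ (W(d) = (⅓)*(-1) = -⅓)
W(Z(9, 4)) - (-116*11 - 1*(-780)) = -⅓ - (-116*11 - 1*(-780)) = -⅓ - (-1276 + 780) = -⅓ - 1*(-496) = -⅓ + 496 = 1487/3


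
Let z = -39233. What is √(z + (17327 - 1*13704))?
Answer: I*√35610 ≈ 188.71*I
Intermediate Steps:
√(z + (17327 - 1*13704)) = √(-39233 + (17327 - 1*13704)) = √(-39233 + (17327 - 13704)) = √(-39233 + 3623) = √(-35610) = I*√35610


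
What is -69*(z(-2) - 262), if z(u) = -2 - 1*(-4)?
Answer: 17940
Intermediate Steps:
z(u) = 2 (z(u) = -2 + 4 = 2)
-69*(z(-2) - 262) = -69*(2 - 262) = -69*(-260) = 17940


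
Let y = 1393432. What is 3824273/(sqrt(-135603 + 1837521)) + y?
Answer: 1393432 + 3824273*sqrt(189102)/567306 ≈ 1.3964e+6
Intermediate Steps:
3824273/(sqrt(-135603 + 1837521)) + y = 3824273/(sqrt(-135603 + 1837521)) + 1393432 = 3824273/(sqrt(1701918)) + 1393432 = 3824273/((3*sqrt(189102))) + 1393432 = 3824273*(sqrt(189102)/567306) + 1393432 = 3824273*sqrt(189102)/567306 + 1393432 = 1393432 + 3824273*sqrt(189102)/567306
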